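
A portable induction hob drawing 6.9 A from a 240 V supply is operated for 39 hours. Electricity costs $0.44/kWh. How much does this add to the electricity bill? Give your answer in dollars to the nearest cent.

Power = 6.9 A × 240 V = 1656 W = 1.656 kW
Energy = 1.656 kW × 39 h = 64.584 kWh
Cost = 64.584 kWh × $0.44/kWh = $28.42

$28.42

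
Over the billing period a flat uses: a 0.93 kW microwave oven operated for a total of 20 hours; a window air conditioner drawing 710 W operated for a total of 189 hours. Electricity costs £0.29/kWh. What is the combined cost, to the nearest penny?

£44.31

microwave oven: 0.93 kW × 20 h = 18.6 kWh
window air conditioner: 0.71 kW × 189 h = 134.19 kWh
Total energy = 152.79 kWh
Cost = 152.79 × £0.29 = £44.31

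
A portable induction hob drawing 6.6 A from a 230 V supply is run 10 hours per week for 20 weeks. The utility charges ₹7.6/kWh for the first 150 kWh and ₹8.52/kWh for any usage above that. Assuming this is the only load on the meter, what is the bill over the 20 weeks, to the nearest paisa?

₹2448.67

Power = 6.6 A × 230 V = 1518 W = 1.518 kW
Runtime = 10 h/week × 20 weeks = 200 h
Energy = 1.518 kW × 200 h = 303.6 kWh
Tier 1 (0–150 kWh): 150 × ₹7.6 = ₹1140
Above 150 kWh: 153.6 × ₹8.52 = ₹1308.672
Bill = ₹2448.67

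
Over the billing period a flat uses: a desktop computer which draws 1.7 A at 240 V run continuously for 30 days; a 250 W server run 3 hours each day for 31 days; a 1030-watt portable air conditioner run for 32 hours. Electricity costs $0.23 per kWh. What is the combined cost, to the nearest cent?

desktop computer: Power = 1.7 A × 240 V = 408 W = 0.408 kW
desktop computer: Runtime = 24 h × 30 = 720 h
desktop computer: 0.408 kW × 720 h = 293.76 kWh
server: Runtime = 3 h/day × 31 days = 93 h
server: 0.25 kW × 93 h = 23.25 kWh
portable air conditioner: 1.03 kW × 32 h = 32.96 kWh
Total energy = 349.97 kWh
Cost = 349.97 × $0.23 = $80.49

$80.49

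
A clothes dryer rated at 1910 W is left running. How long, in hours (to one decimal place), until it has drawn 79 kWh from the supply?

41.4 h

Hours = 79 kWh ÷ 1.91 kW = 41.4 h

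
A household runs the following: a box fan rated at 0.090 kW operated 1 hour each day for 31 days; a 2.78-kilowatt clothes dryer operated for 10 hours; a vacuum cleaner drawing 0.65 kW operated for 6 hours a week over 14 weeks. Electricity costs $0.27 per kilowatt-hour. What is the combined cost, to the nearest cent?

$23.00

box fan: Runtime = 1 h/day × 31 days = 31 h
box fan: 0.09 kW × 31 h = 2.79 kWh
clothes dryer: 2.78 kW × 10 h = 27.8 kWh
vacuum cleaner: Runtime = 6 h/week × 14 weeks = 84 h
vacuum cleaner: 0.65 kW × 84 h = 54.6 kWh
Total energy = 85.19 kWh
Cost = 85.19 × $0.27 = $23.00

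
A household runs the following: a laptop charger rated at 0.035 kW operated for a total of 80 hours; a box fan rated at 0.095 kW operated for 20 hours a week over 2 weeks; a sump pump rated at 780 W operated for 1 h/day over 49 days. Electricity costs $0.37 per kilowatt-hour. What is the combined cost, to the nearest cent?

laptop charger: 0.035 kW × 80 h = 2.8 kWh
box fan: Runtime = 20 h/week × 2 weeks = 40 h
box fan: 0.095 kW × 40 h = 3.8 kWh
sump pump: Runtime = 1 h/day × 49 days = 49 h
sump pump: 0.78 kW × 49 h = 38.22 kWh
Total energy = 44.82 kWh
Cost = 44.82 × $0.37 = $16.58

$16.58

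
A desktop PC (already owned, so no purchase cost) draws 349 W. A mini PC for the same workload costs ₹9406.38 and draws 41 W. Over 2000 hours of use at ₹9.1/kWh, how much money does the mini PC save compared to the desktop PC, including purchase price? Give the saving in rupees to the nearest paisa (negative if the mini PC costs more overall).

desktop PC: ₹0.00 + (349/1000) kW × 2000 h × ₹9.1 = ₹0.00 + ₹6351.8 = ₹6351.8
mini PC: ₹9406.38 + (41/1000) kW × 2000 h × ₹9.1 = ₹9406.38 + ₹746.2 = ₹10152.58
Saving = ₹6351.8 − ₹10152.58 = −₹3800.78

-₹3800.78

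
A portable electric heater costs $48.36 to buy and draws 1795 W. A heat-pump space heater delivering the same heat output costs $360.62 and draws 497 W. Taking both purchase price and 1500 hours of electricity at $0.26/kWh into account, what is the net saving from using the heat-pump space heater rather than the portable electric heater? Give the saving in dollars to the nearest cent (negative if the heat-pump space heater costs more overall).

$193.96

portable electric heater: $48.36 + (1795/1000) kW × 1500 h × $0.26 = $48.36 + $700.05 = $748.41
heat-pump space heater: $360.62 + (497/1000) kW × 1500 h × $0.26 = $360.62 + $193.83 = $554.45
Saving = $748.41 − $554.45 = $193.96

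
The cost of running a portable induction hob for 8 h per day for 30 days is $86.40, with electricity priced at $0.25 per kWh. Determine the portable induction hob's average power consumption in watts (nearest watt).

Energy = $86.40 ÷ $0.25/kWh = 345.6 kWh
Runtime = 8 h/day × 30 days = 240 h
Power = 345.6 kWh ÷ 240 h = 1.44 kW = 1440 W

1440 W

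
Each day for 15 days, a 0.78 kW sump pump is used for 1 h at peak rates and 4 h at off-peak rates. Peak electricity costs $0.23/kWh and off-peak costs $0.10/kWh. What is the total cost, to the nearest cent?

$7.37

Peak energy = 0.78 kW × 1 h × 15 = 11.7 kWh
Off-peak energy = 0.78 kW × 4 h × 15 = 46.8 kWh
Cost = 11.7 × $0.23 + 46.8 × $0.10 = $2.691 + $4.68 = $7.37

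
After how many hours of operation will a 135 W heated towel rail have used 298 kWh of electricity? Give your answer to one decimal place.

2207.4 h

Hours = 298 kWh ÷ 0.135 kW = 2207.4 h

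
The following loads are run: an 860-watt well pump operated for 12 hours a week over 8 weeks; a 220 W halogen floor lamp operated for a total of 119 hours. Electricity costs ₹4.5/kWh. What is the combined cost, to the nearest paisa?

well pump: Runtime = 12 h/week × 8 weeks = 96 h
well pump: 0.86 kW × 96 h = 82.56 kWh
halogen floor lamp: 0.22 kW × 119 h = 26.18 kWh
Total energy = 108.74 kWh
Cost = 108.74 × ₹4.5 = ₹489.33

₹489.33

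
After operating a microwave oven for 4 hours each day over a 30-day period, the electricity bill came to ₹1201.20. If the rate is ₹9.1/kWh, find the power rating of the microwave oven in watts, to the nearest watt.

Energy = ₹1201.20 ÷ ₹9.1/kWh = 132 kWh
Runtime = 4 h/day × 30 days = 120 h
Power = 132 kWh ÷ 120 h = 1.1 kW = 1100 W

1100 W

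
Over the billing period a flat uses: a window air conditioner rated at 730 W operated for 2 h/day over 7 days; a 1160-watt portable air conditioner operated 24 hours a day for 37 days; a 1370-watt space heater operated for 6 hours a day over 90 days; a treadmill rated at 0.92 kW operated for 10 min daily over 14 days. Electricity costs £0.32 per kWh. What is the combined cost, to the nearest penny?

£570.32

window air conditioner: Runtime = 2 h/day × 7 days = 14 h
window air conditioner: 0.73 kW × 14 h = 10.22 kWh
portable air conditioner: Runtime = 24 h × 37 = 888 h
portable air conditioner: 1.16 kW × 888 h = 1030.08 kWh
space heater: Runtime = 6 h/day × 90 days = 540 h
space heater: 1.37 kW × 540 h = 739.8 kWh
treadmill: Runtime = 10 min × 14 = 140 min = 2.333333… h
treadmill: 0.92 kW × 2.333333… h = 2.146666… kWh
Total energy = 1782.246666… kWh
Cost = 1782.246666… × £0.32 = £570.32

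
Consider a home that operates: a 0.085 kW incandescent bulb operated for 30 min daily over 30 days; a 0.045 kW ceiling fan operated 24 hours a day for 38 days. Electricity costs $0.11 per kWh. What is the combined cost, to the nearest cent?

incandescent bulb: Runtime = 30 min × 30 = 900 min = 15 h
incandescent bulb: 0.085 kW × 15 h = 1.275 kWh
ceiling fan: Runtime = 24 h × 38 = 912 h
ceiling fan: 0.045 kW × 912 h = 41.04 kWh
Total energy = 42.315 kWh
Cost = 42.315 × $0.11 = $4.65

$4.65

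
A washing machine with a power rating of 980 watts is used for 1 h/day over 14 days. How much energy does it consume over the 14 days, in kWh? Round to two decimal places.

Runtime = 1 h/day × 14 days = 14 h
Energy = 0.98 kW × 14 h = 13.72 kWh

13.72 kWh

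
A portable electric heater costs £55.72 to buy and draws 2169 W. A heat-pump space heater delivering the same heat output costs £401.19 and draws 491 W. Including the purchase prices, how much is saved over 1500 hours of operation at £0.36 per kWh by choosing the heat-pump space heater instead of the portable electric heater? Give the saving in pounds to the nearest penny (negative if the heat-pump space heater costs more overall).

portable electric heater: £55.72 + (2169/1000) kW × 1500 h × £0.36 = £55.72 + £1171.26 = £1226.98
heat-pump space heater: £401.19 + (491/1000) kW × 1500 h × £0.36 = £401.19 + £265.14 = £666.33
Saving = £1226.98 − £666.33 = £560.65

£560.65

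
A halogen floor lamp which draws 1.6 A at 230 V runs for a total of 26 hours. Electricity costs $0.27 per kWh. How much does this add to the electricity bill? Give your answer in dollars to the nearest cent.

Power = 1.6 A × 230 V = 368 W = 0.368 kW
Energy = 0.368 kW × 26 h = 9.568 kWh
Cost = 9.568 kWh × $0.27/kWh = $2.58

$2.58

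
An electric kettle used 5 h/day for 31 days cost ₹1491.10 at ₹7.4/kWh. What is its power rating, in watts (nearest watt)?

1300 W

Energy = ₹1491.10 ÷ ₹7.4/kWh = 201.5 kWh
Runtime = 5 h/day × 31 days = 155 h
Power = 201.5 kWh ÷ 155 h = 1.3 kW = 1300 W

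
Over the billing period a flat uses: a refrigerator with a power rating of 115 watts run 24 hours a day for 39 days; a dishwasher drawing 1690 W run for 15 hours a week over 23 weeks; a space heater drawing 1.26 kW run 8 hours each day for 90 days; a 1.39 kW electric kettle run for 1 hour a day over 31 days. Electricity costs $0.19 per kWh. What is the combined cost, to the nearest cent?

refrigerator: Runtime = 24 h × 39 = 936 h
refrigerator: 0.115 kW × 936 h = 107.64 kWh
dishwasher: Runtime = 15 h/week × 23 weeks = 345 h
dishwasher: 1.69 kW × 345 h = 583.05 kWh
space heater: Runtime = 8 h/day × 90 days = 720 h
space heater: 1.26 kW × 720 h = 907.2 kWh
electric kettle: Runtime = 1 h/day × 31 days = 31 h
electric kettle: 1.39 kW × 31 h = 43.09 kWh
Total energy = 1640.98 kWh
Cost = 1640.98 × $0.19 = $311.79

$311.79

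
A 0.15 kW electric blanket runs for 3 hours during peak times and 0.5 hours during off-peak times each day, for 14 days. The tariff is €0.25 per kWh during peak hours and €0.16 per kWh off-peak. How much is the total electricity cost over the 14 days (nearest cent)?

€1.74

Peak energy = 0.15 kW × 3 h × 14 = 6.3 kWh
Off-peak energy = 0.15 kW × 0.5 h × 14 = 1.05 kWh
Cost = 6.3 × €0.25 + 1.05 × €0.16 = €1.575 + €0.168 = €1.74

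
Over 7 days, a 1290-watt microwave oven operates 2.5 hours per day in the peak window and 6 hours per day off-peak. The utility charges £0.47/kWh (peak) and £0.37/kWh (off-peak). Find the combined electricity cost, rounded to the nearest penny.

£30.66

Peak energy = 1.29 kW × 2.5 h × 7 = 22.575 kWh
Off-peak energy = 1.29 kW × 6 h × 7 = 54.18 kWh
Cost = 22.575 × £0.47 + 54.18 × £0.37 = £10.61025 + £20.0466 = £30.66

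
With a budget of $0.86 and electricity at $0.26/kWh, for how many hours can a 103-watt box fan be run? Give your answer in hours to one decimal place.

32.1 h

Energy available = $0.86 ÷ $0.26/kWh = 3.3077 kWh
Hours = 3.3077 kWh ÷ 0.103 kW = 32.1 h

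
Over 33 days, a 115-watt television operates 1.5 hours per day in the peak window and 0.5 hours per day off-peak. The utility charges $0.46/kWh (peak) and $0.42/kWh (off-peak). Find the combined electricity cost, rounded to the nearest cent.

Peak energy = 0.115 kW × 1.5 h × 33 = 5.6925 kWh
Off-peak energy = 0.115 kW × 0.5 h × 33 = 1.8975 kWh
Cost = 5.6925 × $0.46 + 1.8975 × $0.42 = $2.61855 + $0.79695 = $3.42

$3.42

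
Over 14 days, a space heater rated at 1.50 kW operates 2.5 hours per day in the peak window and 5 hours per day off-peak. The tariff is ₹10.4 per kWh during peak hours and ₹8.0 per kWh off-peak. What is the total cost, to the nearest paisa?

Peak energy = 1.5 kW × 2.5 h × 14 = 52.5 kWh
Off-peak energy = 1.5 kW × 5 h × 14 = 105 kWh
Cost = 52.5 × ₹10.4 + 105 × ₹8.0 = ₹546 + ₹840 = ₹1386.00

₹1386.00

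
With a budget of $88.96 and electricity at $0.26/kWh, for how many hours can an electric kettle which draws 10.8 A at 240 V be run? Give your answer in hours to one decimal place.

Power = 10.8 A × 240 V = 2592 W = 2.592 kW
Energy available = $88.96 ÷ $0.26/kWh = 342.1538 kWh
Hours = 342.1538 kWh ÷ 2.592 kW = 132.0 h

132.0 h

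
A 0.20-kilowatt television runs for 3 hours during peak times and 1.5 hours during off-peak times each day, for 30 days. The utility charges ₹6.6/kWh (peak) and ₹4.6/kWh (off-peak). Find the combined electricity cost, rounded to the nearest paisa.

Peak energy = 0.2 kW × 3 h × 30 = 18 kWh
Off-peak energy = 0.2 kW × 1.5 h × 30 = 9 kWh
Cost = 18 × ₹6.6 + 9 × ₹4.6 = ₹118.8 + ₹41.4 = ₹160.20

₹160.20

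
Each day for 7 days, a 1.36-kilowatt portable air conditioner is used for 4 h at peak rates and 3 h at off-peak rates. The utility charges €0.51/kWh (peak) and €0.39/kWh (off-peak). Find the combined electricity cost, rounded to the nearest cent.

Peak energy = 1.36 kW × 4 h × 7 = 38.08 kWh
Off-peak energy = 1.36 kW × 3 h × 7 = 28.56 kWh
Cost = 38.08 × €0.51 + 28.56 × €0.39 = €19.4208 + €11.1384 = €30.56

€30.56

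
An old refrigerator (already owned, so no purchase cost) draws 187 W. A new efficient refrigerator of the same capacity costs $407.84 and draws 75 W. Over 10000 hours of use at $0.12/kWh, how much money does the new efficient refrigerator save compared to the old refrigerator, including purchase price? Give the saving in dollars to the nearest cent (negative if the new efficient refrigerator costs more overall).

old refrigerator: $0.00 + (187/1000) kW × 10000 h × $0.12 = $0.00 + $224.4 = $224.4
new efficient refrigerator: $407.84 + (75/1000) kW × 10000 h × $0.12 = $407.84 + $90 = $497.84
Saving = $224.4 − $497.84 = −$273.44

-$273.44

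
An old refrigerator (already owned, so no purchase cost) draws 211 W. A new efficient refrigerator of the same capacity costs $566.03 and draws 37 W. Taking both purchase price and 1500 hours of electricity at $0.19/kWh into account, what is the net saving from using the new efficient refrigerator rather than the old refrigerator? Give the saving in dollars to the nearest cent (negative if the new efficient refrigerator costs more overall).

-$516.44

old refrigerator: $0.00 + (211/1000) kW × 1500 h × $0.19 = $0.00 + $60.135 = $60.135
new efficient refrigerator: $566.03 + (37/1000) kW × 1500 h × $0.19 = $566.03 + $10.545 = $576.575
Saving = $60.135 − $576.575 = −$516.44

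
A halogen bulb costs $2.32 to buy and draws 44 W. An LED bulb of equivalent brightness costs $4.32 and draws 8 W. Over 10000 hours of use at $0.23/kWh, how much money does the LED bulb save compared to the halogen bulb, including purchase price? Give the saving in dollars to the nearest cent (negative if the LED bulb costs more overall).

$80.80

halogen bulb: $2.32 + (44/1000) kW × 10000 h × $0.23 = $2.32 + $101.2 = $103.52
LED bulb: $4.32 + (8/1000) kW × 10000 h × $0.23 = $4.32 + $18.4 = $22.72
Saving = $103.52 − $22.72 = $80.8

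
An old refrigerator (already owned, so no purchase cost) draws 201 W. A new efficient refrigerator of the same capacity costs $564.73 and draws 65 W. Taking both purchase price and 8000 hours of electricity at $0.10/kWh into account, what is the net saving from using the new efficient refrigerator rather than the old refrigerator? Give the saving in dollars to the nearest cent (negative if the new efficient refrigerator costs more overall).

-$455.93

old refrigerator: $0.00 + (201/1000) kW × 8000 h × $0.10 = $0.00 + $160.8 = $160.8
new efficient refrigerator: $564.73 + (65/1000) kW × 8000 h × $0.10 = $564.73 + $52 = $616.73
Saving = $160.8 − $616.73 = −$455.93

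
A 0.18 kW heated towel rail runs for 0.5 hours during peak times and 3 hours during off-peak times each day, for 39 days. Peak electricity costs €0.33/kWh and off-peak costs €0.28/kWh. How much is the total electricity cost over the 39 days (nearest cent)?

Peak energy = 0.18 kW × 0.5 h × 39 = 3.51 kWh
Off-peak energy = 0.18 kW × 3 h × 39 = 21.06 kWh
Cost = 3.51 × €0.33 + 21.06 × €0.28 = €1.1583 + €5.8968 = €7.06

€7.06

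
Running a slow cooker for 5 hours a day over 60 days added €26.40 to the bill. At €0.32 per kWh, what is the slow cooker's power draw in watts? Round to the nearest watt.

275 W

Energy = €26.40 ÷ €0.32/kWh = 82.5 kWh
Runtime = 5 h/day × 60 days = 300 h
Power = 82.5 kWh ÷ 300 h = 0.275 kW = 275 W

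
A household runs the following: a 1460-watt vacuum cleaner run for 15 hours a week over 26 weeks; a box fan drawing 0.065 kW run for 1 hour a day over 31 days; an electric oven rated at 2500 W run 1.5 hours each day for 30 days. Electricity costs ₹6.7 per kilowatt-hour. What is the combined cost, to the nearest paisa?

₹4582.23

vacuum cleaner: Runtime = 15 h/week × 26 weeks = 390 h
vacuum cleaner: 1.46 kW × 390 h = 569.4 kWh
box fan: Runtime = 1 h/day × 31 days = 31 h
box fan: 0.065 kW × 31 h = 2.015 kWh
electric oven: Runtime = 1.5 h/day × 30 days = 45 h
electric oven: 2.5 kW × 45 h = 112.5 kWh
Total energy = 683.915 kWh
Cost = 683.915 × ₹6.7 = ₹4582.23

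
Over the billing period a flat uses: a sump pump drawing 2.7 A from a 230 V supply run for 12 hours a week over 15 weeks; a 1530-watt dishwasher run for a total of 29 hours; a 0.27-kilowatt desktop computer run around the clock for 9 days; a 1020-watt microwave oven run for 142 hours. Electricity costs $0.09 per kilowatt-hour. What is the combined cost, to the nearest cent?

sump pump: Power = 2.7 A × 230 V = 621 W = 0.621 kW
sump pump: Runtime = 12 h/week × 15 weeks = 180 h
sump pump: 0.621 kW × 180 h = 111.78 kWh
dishwasher: 1.53 kW × 29 h = 44.37 kWh
desktop computer: Runtime = 24 h × 9 = 216 h
desktop computer: 0.27 kW × 216 h = 58.32 kWh
microwave oven: 1.02 kW × 142 h = 144.84 kWh
Total energy = 359.31 kWh
Cost = 359.31 × $0.09 = $32.34

$32.34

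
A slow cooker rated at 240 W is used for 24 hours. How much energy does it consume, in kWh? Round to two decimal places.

5.76 kWh

Energy = 0.24 kW × 24 h = 5.76 kWh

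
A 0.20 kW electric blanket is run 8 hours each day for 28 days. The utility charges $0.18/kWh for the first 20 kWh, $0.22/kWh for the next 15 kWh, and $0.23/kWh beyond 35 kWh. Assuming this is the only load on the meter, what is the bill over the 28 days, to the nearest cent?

Runtime = 8 h/day × 28 days = 224 h
Energy = 0.2 kW × 224 h = 44.8 kWh
Tier 1 (0–20 kWh): 20 × $0.18 = $3.6
Tier 2 (20–35 kWh): 15 × $0.22 = $3.3
Above 35 kWh: 9.8 × $0.23 = $2.254
Bill = $9.15

$9.15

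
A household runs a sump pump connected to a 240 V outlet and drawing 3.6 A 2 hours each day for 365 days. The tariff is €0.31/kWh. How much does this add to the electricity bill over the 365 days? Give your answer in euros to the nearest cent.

€195.52

Power = 3.6 A × 240 V = 864 W = 0.864 kW
Runtime = 2 h/day × 365 days = 730 h
Energy = 0.864 kW × 730 h = 630.72 kWh
Cost = 630.72 kWh × €0.31/kWh = €195.52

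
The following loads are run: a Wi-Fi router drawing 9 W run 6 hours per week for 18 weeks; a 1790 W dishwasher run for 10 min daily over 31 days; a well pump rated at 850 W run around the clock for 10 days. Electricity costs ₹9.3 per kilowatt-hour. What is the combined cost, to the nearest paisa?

Wi-Fi router: Runtime = 6 h/week × 18 weeks = 108 h
Wi-Fi router: 0.009 kW × 108 h = 0.972 kWh
dishwasher: Runtime = 10 min × 31 = 310 min = 5.166666… h
dishwasher: 1.79 kW × 5.166666… h = 9.248333… kWh
well pump: Runtime = 24 h × 10 = 240 h
well pump: 0.85 kW × 240 h = 204 kWh
Total energy = 214.220333… kWh
Cost = 214.220333… × ₹9.3 = ₹1992.25

₹1992.25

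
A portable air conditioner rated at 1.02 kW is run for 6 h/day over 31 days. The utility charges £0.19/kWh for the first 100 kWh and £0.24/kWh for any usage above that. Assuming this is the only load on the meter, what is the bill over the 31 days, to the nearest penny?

£40.53

Runtime = 6 h/day × 31 days = 186 h
Energy = 1.02 kW × 186 h = 189.72 kWh
Tier 1 (0–100 kWh): 100 × £0.19 = £19
Above 100 kWh: 89.72 × £0.24 = £21.5328
Bill = £40.53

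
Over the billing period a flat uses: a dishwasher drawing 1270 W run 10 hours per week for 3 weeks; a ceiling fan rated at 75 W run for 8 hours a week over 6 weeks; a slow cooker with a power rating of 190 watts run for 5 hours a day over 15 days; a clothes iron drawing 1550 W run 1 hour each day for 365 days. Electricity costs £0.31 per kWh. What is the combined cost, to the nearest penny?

dishwasher: Runtime = 10 h/week × 3 weeks = 30 h
dishwasher: 1.27 kW × 30 h = 38.1 kWh
ceiling fan: Runtime = 8 h/week × 6 weeks = 48 h
ceiling fan: 0.075 kW × 48 h = 3.6 kWh
slow cooker: Runtime = 5 h/day × 15 days = 75 h
slow cooker: 0.19 kW × 75 h = 14.25 kWh
clothes iron: Runtime = 1 h/day × 365 days = 365 h
clothes iron: 1.55 kW × 365 h = 565.75 kWh
Total energy = 621.7 kWh
Cost = 621.7 × £0.31 = £192.73

£192.73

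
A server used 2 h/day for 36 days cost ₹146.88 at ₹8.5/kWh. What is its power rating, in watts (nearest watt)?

Energy = ₹146.88 ÷ ₹8.5/kWh = 17.28 kWh
Runtime = 2 h/day × 36 days = 72 h
Power = 17.28 kWh ÷ 72 h = 0.24 kW = 240 W

240 W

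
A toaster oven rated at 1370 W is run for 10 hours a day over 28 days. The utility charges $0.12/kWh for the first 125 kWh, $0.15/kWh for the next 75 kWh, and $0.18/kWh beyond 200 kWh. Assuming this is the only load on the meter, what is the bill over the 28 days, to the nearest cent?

$59.30

Runtime = 10 h/day × 28 days = 280 h
Energy = 1.37 kW × 280 h = 383.6 kWh
Tier 1 (0–125 kWh): 125 × $0.12 = $15
Tier 2 (125–200 kWh): 75 × $0.15 = $11.25
Above 200 kWh: 183.6 × $0.18 = $33.048
Bill = $59.30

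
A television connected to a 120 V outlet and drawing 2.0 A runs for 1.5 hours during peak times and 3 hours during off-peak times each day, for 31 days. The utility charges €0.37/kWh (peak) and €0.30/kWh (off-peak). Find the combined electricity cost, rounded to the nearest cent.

€10.83

Power = 2.0 A × 120 V = 240 W = 0.24 kW
Peak energy = 0.24 kW × 1.5 h × 31 = 11.16 kWh
Off-peak energy = 0.24 kW × 3 h × 31 = 22.32 kWh
Cost = 11.16 × €0.37 + 22.32 × €0.30 = €4.1292 + €6.696 = €10.83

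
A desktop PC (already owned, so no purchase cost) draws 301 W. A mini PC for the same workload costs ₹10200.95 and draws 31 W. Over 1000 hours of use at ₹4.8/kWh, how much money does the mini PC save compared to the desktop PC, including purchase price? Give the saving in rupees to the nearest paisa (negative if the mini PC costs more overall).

desktop PC: ₹0.00 + (301/1000) kW × 1000 h × ₹4.8 = ₹0.00 + ₹1444.8 = ₹1444.8
mini PC: ₹10200.95 + (31/1000) kW × 1000 h × ₹4.8 = ₹10200.95 + ₹148.8 = ₹10349.75
Saving = ₹1444.8 − ₹10349.75 = −₹8904.95

-₹8904.95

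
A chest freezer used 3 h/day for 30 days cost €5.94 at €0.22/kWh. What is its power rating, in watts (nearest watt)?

300 W

Energy = €5.94 ÷ €0.22/kWh = 27 kWh
Runtime = 3 h/day × 30 days = 90 h
Power = 27 kWh ÷ 90 h = 0.3 kW = 300 W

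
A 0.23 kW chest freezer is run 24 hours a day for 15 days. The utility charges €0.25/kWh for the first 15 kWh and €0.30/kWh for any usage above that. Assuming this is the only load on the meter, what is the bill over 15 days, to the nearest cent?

€24.09

Runtime = 24 h × 15 = 360 h
Energy = 0.23 kW × 360 h = 82.8 kWh
Tier 1 (0–15 kWh): 15 × €0.25 = €3.75
Above 15 kWh: 67.8 × €0.30 = €20.34
Bill = €24.09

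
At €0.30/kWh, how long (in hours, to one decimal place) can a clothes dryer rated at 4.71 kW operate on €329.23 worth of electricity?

Energy available = €329.23 ÷ €0.30/kWh = 1097.4333 kWh
Hours = 1097.4333 kWh ÷ 4.71 kW = 233.0 h

233.0 h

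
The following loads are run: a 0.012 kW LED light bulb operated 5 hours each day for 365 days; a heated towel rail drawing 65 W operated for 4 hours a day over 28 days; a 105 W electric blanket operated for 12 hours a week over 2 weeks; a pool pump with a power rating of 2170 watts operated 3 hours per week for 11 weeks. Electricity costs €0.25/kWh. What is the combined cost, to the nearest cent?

LED light bulb: Runtime = 5 h/day × 365 days = 1825 h
LED light bulb: 0.012 kW × 1825 h = 21.9 kWh
heated towel rail: Runtime = 4 h/day × 28 days = 112 h
heated towel rail: 0.065 kW × 112 h = 7.28 kWh
electric blanket: Runtime = 12 h/week × 2 weeks = 24 h
electric blanket: 0.105 kW × 24 h = 2.52 kWh
pool pump: Runtime = 3 h/week × 11 weeks = 33 h
pool pump: 2.17 kW × 33 h = 71.61 kWh
Total energy = 103.31 kWh
Cost = 103.31 × €0.25 = €25.83

€25.83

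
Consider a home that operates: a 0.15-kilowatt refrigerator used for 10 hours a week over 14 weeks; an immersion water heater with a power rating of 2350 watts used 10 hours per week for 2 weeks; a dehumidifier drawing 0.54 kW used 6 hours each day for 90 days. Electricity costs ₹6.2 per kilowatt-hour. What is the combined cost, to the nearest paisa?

₹2229.52

refrigerator: Runtime = 10 h/week × 14 weeks = 140 h
refrigerator: 0.15 kW × 140 h = 21 kWh
immersion water heater: Runtime = 10 h/week × 2 weeks = 20 h
immersion water heater: 2.35 kW × 20 h = 47 kWh
dehumidifier: Runtime = 6 h/day × 90 days = 540 h
dehumidifier: 0.54 kW × 540 h = 291.6 kWh
Total energy = 359.6 kWh
Cost = 359.6 × ₹6.2 = ₹2229.52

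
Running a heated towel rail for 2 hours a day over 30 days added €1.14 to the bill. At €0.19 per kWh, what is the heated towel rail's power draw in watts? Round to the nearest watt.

Energy = €1.14 ÷ €0.19/kWh = 6 kWh
Runtime = 2 h/day × 30 days = 60 h
Power = 6 kWh ÷ 60 h = 0.1 kW = 100 W

100 W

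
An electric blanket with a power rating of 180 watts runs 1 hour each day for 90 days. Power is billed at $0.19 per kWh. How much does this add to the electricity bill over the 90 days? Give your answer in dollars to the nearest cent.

Runtime = 1 h/day × 90 days = 90 h
Energy = 0.18 kW × 90 h = 16.2 kWh
Cost = 16.2 kWh × $0.19/kWh = $3.08

$3.08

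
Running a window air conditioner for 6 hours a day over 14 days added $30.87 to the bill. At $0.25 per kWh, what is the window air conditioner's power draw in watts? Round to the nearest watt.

Energy = $30.87 ÷ $0.25/kWh = 123.48 kWh
Runtime = 6 h/day × 14 days = 84 h
Power = 123.48 kWh ÷ 84 h = 1.47 kW = 1470 W

1470 W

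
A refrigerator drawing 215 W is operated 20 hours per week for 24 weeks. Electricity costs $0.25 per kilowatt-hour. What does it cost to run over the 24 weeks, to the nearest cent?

$25.80

Runtime = 20 h/week × 24 weeks = 480 h
Energy = 0.215 kW × 480 h = 103.2 kWh
Cost = 103.2 kWh × $0.25/kWh = $25.80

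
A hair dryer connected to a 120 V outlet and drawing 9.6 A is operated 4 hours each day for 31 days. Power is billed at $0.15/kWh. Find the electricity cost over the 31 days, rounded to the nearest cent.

$21.43

Power = 9.6 A × 120 V = 1152 W = 1.152 kW
Runtime = 4 h/day × 31 days = 124 h
Energy = 1.152 kW × 124 h = 142.848 kWh
Cost = 142.848 kWh × $0.15/kWh = $21.43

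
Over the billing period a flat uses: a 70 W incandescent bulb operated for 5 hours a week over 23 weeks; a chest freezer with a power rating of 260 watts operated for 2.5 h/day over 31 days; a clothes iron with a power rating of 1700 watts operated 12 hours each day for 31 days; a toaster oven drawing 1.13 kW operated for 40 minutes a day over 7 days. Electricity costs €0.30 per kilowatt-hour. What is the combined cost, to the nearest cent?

€199.76

incandescent bulb: Runtime = 5 h/week × 23 weeks = 115 h
incandescent bulb: 0.07 kW × 115 h = 8.05 kWh
chest freezer: Runtime = 2.5 h/day × 31 days = 77.5 h
chest freezer: 0.26 kW × 77.5 h = 20.15 kWh
clothes iron: Runtime = 12 h/day × 31 days = 372 h
clothes iron: 1.7 kW × 372 h = 632.4 kWh
toaster oven: Runtime = 40 min × 7 = 280 min = 4.666666… h
toaster oven: 1.13 kW × 4.666666… h = 5.273333… kWh
Total energy = 665.873333… kWh
Cost = 665.873333… × €0.30 = €199.76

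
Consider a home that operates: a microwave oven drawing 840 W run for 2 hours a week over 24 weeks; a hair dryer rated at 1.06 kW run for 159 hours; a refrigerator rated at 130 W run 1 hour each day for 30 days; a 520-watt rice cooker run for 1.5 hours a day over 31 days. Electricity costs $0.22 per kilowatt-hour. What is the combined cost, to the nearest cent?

microwave oven: Runtime = 2 h/week × 24 weeks = 48 h
microwave oven: 0.84 kW × 48 h = 40.32 kWh
hair dryer: 1.06 kW × 159 h = 168.54 kWh
refrigerator: Runtime = 1 h/day × 30 days = 30 h
refrigerator: 0.13 kW × 30 h = 3.9 kWh
rice cooker: Runtime = 1.5 h/day × 31 days = 46.5 h
rice cooker: 0.52 kW × 46.5 h = 24.18 kWh
Total energy = 236.94 kWh
Cost = 236.94 × $0.22 = $52.13

$52.13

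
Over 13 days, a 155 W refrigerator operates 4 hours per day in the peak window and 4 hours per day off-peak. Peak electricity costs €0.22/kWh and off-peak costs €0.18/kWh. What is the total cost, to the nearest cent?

Peak energy = 0.155 kW × 4 h × 13 = 8.06 kWh
Off-peak energy = 0.155 kW × 4 h × 13 = 8.06 kWh
Cost = 8.06 × €0.22 + 8.06 × €0.18 = €1.7732 + €1.4508 = €3.22

€3.22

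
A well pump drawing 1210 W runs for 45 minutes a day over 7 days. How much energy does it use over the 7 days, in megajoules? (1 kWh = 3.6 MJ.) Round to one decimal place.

Runtime = 45 min × 7 = 315 min = 5.25 h
Energy = 1.21 kW × 5.25 h = 6.3525 kWh
= 6.3525 × 3.6 MJ = 22.9 MJ

22.9 MJ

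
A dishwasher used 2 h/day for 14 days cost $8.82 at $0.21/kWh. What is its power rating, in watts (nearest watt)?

1500 W

Energy = $8.82 ÷ $0.21/kWh = 42 kWh
Runtime = 2 h/day × 14 days = 28 h
Power = 42 kWh ÷ 28 h = 1.5 kW = 1500 W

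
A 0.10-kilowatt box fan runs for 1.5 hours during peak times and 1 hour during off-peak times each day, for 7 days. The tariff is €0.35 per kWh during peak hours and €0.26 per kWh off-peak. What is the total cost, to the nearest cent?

€0.55

Peak energy = 0.1 kW × 1.5 h × 7 = 1.05 kWh
Off-peak energy = 0.1 kW × 1 h × 7 = 0.7 kWh
Cost = 1.05 × €0.35 + 0.7 × €0.26 = €0.3675 + €0.182 = €0.55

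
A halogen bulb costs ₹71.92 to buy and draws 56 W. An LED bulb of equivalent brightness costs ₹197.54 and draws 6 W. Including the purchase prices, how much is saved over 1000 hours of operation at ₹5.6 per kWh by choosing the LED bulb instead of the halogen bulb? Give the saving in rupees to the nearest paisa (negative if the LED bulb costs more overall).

₹154.38

halogen bulb: ₹71.92 + (56/1000) kW × 1000 h × ₹5.6 = ₹71.92 + ₹313.6 = ₹385.52
LED bulb: ₹197.54 + (6/1000) kW × 1000 h × ₹5.6 = ₹197.54 + ₹33.6 = ₹231.14
Saving = ₹385.52 − ₹231.14 = ₹154.38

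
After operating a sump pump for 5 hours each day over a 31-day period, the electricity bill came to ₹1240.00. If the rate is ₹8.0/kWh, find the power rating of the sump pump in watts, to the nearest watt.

1000 W

Energy = ₹1240.00 ÷ ₹8.0/kWh = 155 kWh
Runtime = 5 h/day × 31 days = 155 h
Power = 155 kWh ÷ 155 h = 1 kW = 1000 W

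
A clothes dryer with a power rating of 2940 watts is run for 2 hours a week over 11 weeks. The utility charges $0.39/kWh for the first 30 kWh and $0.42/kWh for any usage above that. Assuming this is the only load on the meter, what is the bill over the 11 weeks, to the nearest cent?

$26.27

Runtime = 2 h/week × 11 weeks = 22 h
Energy = 2.94 kW × 22 h = 64.68 kWh
Tier 1 (0–30 kWh): 30 × $0.39 = $11.7
Above 30 kWh: 34.68 × $0.42 = $14.5656
Bill = $26.27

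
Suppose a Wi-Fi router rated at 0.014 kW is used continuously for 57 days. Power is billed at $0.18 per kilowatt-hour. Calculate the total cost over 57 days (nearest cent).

Runtime = 24 h × 57 = 1368 h
Energy = 0.014 kW × 1368 h = 19.152 kWh
Cost = 19.152 kWh × $0.18/kWh = $3.45

$3.45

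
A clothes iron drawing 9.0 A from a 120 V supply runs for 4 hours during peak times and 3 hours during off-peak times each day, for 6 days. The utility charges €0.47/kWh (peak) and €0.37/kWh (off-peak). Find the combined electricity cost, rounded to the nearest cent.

Power = 9.0 A × 120 V = 1080 W = 1.08 kW
Peak energy = 1.08 kW × 4 h × 6 = 25.92 kWh
Off-peak energy = 1.08 kW × 3 h × 6 = 19.44 kWh
Cost = 25.92 × €0.47 + 19.44 × €0.37 = €12.1824 + €7.1928 = €19.38

€19.38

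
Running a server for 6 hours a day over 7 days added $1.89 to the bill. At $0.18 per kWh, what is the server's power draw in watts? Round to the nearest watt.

Energy = $1.89 ÷ $0.18/kWh = 10.5 kWh
Runtime = 6 h/day × 7 days = 42 h
Power = 10.5 kWh ÷ 42 h = 0.25 kW = 250 W

250 W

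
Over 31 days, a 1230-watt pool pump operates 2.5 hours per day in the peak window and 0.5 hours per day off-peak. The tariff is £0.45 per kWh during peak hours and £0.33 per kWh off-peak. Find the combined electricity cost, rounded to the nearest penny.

Peak energy = 1.23 kW × 2.5 h × 31 = 95.325 kWh
Off-peak energy = 1.23 kW × 0.5 h × 31 = 19.065 kWh
Cost = 95.325 × £0.45 + 19.065 × £0.33 = £42.89625 + £6.29145 = £49.19

£49.19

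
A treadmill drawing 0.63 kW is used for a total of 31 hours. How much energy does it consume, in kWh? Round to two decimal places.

19.53 kWh

Energy = 0.63 kW × 31 h = 19.53 kWh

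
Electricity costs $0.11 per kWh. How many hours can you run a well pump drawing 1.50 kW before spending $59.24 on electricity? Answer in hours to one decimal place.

Energy available = $59.24 ÷ $0.11/kWh = 538.5455 kWh
Hours = 538.5455 kWh ÷ 1.5 kW = 359.0 h

359.0 h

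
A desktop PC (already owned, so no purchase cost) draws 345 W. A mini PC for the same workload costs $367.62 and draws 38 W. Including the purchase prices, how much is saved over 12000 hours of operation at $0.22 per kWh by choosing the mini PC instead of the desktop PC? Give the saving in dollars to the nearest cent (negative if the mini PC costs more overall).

desktop PC: $0.00 + (345/1000) kW × 12000 h × $0.22 = $0.00 + $910.8 = $910.8
mini PC: $367.62 + (38/1000) kW × 12000 h × $0.22 = $367.62 + $100.32 = $467.94
Saving = $910.8 − $467.94 = $442.86

$442.86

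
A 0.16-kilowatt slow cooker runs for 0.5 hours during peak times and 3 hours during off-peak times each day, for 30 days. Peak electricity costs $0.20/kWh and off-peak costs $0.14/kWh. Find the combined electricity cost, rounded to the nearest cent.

Peak energy = 0.16 kW × 0.5 h × 30 = 2.4 kWh
Off-peak energy = 0.16 kW × 3 h × 30 = 14.4 kWh
Cost = 2.4 × $0.20 + 14.4 × $0.14 = $0.48 + $2.016 = $2.50

$2.50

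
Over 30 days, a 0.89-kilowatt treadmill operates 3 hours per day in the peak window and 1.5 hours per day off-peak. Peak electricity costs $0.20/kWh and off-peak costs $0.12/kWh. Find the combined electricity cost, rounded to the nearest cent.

$20.83

Peak energy = 0.89 kW × 3 h × 30 = 80.1 kWh
Off-peak energy = 0.89 kW × 1.5 h × 30 = 40.05 kWh
Cost = 80.1 × $0.20 + 40.05 × $0.12 = $16.02 + $4.806 = $20.83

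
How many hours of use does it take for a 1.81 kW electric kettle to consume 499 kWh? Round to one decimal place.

Hours = 499 kWh ÷ 1.81 kW = 275.7 h

275.7 h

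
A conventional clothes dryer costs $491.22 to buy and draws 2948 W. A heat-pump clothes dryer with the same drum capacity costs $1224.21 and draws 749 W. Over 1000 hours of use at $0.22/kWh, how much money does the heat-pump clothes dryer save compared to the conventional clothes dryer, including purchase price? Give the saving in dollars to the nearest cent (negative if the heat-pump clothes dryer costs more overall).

conventional clothes dryer: $491.22 + (2948/1000) kW × 1000 h × $0.22 = $491.22 + $648.56 = $1139.78
heat-pump clothes dryer: $1224.21 + (749/1000) kW × 1000 h × $0.22 = $1224.21 + $164.78 = $1388.99
Saving = $1139.78 − $1388.99 = −$249.21

-$249.21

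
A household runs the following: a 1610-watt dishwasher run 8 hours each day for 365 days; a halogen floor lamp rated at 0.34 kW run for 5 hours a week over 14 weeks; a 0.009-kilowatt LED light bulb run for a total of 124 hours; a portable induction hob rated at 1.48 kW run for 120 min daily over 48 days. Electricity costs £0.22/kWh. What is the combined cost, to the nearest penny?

£1071.00

dishwasher: Runtime = 8 h/day × 365 days = 2920 h
dishwasher: 1.61 kW × 2920 h = 4701.2 kWh
halogen floor lamp: Runtime = 5 h/week × 14 weeks = 70 h
halogen floor lamp: 0.34 kW × 70 h = 23.8 kWh
LED light bulb: 0.009 kW × 124 h = 1.116 kWh
portable induction hob: Runtime = 120 min × 48 = 5760 min = 96 h
portable induction hob: 1.48 kW × 96 h = 142.08 kWh
Total energy = 4868.196 kWh
Cost = 4868.196 × £0.22 = £1071.00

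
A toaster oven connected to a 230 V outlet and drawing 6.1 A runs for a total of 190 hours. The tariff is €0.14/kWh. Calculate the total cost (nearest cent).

€37.32

Power = 6.1 A × 230 V = 1403 W = 1.403 kW
Energy = 1.403 kW × 190 h = 266.57 kWh
Cost = 266.57 kWh × €0.14/kWh = €37.32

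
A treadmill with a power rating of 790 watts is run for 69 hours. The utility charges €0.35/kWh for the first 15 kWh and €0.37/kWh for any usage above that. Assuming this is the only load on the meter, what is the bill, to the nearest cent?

Energy = 0.79 kW × 69 h = 54.51 kWh
Tier 1 (0–15 kWh): 15 × €0.35 = €5.25
Above 15 kWh: 39.51 × €0.37 = €14.6187
Bill = €19.87

€19.87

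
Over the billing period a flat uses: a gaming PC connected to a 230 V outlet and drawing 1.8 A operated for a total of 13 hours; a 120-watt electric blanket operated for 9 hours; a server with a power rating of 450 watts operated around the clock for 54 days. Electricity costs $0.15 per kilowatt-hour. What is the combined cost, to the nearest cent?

$88.45

gaming PC: Power = 1.8 A × 230 V = 414 W = 0.414 kW
gaming PC: 0.414 kW × 13 h = 5.382 kWh
electric blanket: 0.12 kW × 9 h = 1.08 kWh
server: Runtime = 24 h × 54 = 1296 h
server: 0.45 kW × 1296 h = 583.2 kWh
Total energy = 589.662 kWh
Cost = 589.662 × $0.15 = $88.45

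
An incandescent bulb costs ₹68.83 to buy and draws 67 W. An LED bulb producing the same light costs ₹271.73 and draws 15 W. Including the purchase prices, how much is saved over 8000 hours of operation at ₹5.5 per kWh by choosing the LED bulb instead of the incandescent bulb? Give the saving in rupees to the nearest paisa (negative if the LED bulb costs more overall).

₹2085.10

incandescent bulb: ₹68.83 + (67/1000) kW × 8000 h × ₹5.5 = ₹68.83 + ₹2948 = ₹3016.83
LED bulb: ₹271.73 + (15/1000) kW × 8000 h × ₹5.5 = ₹271.73 + ₹660 = ₹931.73
Saving = ₹3016.83 − ₹931.73 = ₹2085.1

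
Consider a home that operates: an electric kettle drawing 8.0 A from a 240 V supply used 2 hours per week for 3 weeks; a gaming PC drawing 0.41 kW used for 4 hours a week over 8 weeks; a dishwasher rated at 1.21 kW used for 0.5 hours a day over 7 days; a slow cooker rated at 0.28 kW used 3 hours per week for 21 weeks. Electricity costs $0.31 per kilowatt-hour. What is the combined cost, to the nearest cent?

electric kettle: Power = 8.0 A × 240 V = 1920 W = 1.92 kW
electric kettle: Runtime = 2 h/week × 3 weeks = 6 h
electric kettle: 1.92 kW × 6 h = 11.52 kWh
gaming PC: Runtime = 4 h/week × 8 weeks = 32 h
gaming PC: 0.41 kW × 32 h = 13.12 kWh
dishwasher: Runtime = 0.5 h/day × 7 days = 3.5 h
dishwasher: 1.21 kW × 3.5 h = 4.235 kWh
slow cooker: Runtime = 3 h/week × 21 weeks = 63 h
slow cooker: 0.28 kW × 63 h = 17.64 kWh
Total energy = 46.515 kWh
Cost = 46.515 × $0.31 = $14.42

$14.42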